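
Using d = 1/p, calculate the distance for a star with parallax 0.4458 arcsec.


d = 1/p = 1/0.4458 = 2.2432

2.2432 pc


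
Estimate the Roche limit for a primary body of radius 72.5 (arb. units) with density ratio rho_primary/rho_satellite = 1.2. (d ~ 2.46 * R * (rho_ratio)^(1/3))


d_Roche = 2.46 * 72.5 * 1.2^(1/3) = 189.5252

189.5252


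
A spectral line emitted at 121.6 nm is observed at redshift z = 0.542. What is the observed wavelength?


lam_obs = lam_emit * (1 + z) = 121.6 * (1 + 0.542) = 187.5072

187.5072 nm


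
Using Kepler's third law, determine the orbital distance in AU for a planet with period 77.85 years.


a = P^(2/3) = 77.85^(2/3) = 18.2322

18.2322 AU


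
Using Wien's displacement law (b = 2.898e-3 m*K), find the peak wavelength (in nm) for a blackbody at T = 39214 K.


lam_max = b / T = 2.898e-3 / 39214 = 7.390e-08 m = 73.9022 nm

73.9022 nm


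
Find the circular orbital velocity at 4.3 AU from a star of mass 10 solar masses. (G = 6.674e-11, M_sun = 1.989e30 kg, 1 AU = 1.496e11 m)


v = sqrt(GM/r) = sqrt(6.674e-11 * 1.989e+31 / 6.433e+11) = 45426.6246

45426.6246 m/s


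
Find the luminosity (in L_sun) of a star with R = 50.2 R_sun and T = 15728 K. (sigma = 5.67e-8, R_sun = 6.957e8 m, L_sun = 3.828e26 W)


R = 50.2 * 6.957e8 m = 3.492414e+10 m. L = 4*pi*R^2*sigma*T^4 = 4*pi*(3.492414e+10)^2 * 5.67e-8 * 15728^4 = 5.317877953e+31 W. L/L_sun = 5.317877953e+31 / 3.828e26 = 138920.5317

138920.5317 L_sun


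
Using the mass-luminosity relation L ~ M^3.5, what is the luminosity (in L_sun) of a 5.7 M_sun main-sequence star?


L/L_sun = (M/M_sun)^3.5 = 5.7^3.5 = 442.1422

442.1422 L_sun


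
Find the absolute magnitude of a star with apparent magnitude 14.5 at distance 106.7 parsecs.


M = m - 5*log10(d) + 5 = 14.5 - 5*log10(106.7) + 5 = 9.3592

9.3592


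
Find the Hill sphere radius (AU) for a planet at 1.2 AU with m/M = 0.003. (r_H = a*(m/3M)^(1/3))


r_H = a * (m/3M)^(1/3) = 1.2 * (0.003/3)^(1/3) = 0.12

0.12 AU


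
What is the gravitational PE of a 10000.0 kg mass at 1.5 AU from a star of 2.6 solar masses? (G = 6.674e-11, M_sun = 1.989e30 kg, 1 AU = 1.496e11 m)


M = 2.6 * 1.989e30 kg = 5.1714e+30 kg; r = 1.5 AU * 1.496e11 m/AU = 2.244e+11 m. U = -GM*m/r = -(6.674e-11 * 5.1714e+30 * 10000.0) / 2.244e+11 = -1.538e+13

-1.538e+13 J


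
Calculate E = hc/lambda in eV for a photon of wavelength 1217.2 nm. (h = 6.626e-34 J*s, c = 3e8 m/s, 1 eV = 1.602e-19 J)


E = hc/lambda = 6.626e-34 * 3e8 / 1.217e-06 = 1.633e-19 J = 1.0194 eV

1.0194 eV


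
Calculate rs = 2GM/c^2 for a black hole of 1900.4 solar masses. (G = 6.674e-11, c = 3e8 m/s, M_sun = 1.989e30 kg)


M = 1900.4 * 1.989e30 kg = 3.7798956e+33 kg. rs = 2GM/c^2 = 2 * 6.674e-11 * 3.7798956e+33 / (3e8)^2 = 5.606e+06

5.606e+06 m


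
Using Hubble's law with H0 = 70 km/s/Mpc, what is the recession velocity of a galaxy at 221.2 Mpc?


v = H0 * d = 70 * 221.2 = 15484.0

15484.0 km/s


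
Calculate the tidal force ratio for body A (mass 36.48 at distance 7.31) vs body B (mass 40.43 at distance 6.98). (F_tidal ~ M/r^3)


Ratio = (M1/r1^3) / (M2/r2^3) = (36.48/7.31^3) / (40.43/6.98^3) = 0.7855

0.7855


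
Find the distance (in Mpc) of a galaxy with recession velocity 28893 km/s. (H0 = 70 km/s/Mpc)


d = v / H0 = 28893 / 70 = 412.7571

412.7571 Mpc


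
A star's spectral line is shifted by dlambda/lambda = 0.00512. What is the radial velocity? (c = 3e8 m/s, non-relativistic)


v = (dlambda/lambda) * c = 0.00512 * 3e8 = 1.536e+06

1.536e+06 m/s


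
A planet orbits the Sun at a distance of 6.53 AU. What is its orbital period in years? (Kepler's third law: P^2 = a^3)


P = a^(3/2) = 6.53^1.5 = 16.6867

16.6867 years


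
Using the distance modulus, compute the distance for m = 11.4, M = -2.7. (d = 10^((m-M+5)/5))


d = 10^((m - M + 5)/5) = 10^((11.4 - -2.7 + 5)/5) = 6606.9345

6606.9345 pc


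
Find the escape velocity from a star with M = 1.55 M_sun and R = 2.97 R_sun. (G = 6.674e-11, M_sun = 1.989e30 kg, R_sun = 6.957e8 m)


M = 1.55 * 1.989e30 kg = 3.08295e+30 kg; R = 2.97 * 6.957e8 m = 2.066229e+09 m. v_esc = sqrt(2GM/R) = sqrt(2 * 6.674e-11 * 3.08295e+30 / 2.066229e+09) = 446274.5424

446274.5424 m/s


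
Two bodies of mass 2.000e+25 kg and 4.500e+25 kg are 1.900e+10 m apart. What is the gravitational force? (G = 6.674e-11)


F = G*m1*m2/r^2 = 6.674e-11 * 2.000e+25 * 4.500e+25 / (1.900e+10)^2 = 6.674e-11 * 9.000e+50 / 3.610e+20 = 1.664e+20

1.664e+20 N


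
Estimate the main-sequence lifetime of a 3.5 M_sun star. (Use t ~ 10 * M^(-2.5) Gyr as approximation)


t = 10 * M^(-2.5) = 10 * 3.5^(-2.5) = 0.4363

0.4363 Gyr


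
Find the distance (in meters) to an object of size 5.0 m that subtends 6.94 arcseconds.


D = size / theta_rad, theta_rad = 6.94 * pi/(180*3600) = 3.365e-05, D = 148605.7682

148605.7682 m


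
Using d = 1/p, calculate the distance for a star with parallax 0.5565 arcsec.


d = 1/p = 1/0.5565 = 1.7969

1.7969 pc


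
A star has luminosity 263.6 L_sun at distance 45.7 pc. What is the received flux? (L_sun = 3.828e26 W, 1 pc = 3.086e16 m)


F = L / (4*pi*d^2) = 1.009e+29 / (4*pi*(1.410e+18)^2) = 4.037e-09

4.037e-09 W/m^2


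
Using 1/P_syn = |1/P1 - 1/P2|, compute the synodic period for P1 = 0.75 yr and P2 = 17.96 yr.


1/P_syn = |1/P1 - 1/P2| = |1/0.75 - 1/17.96| => P_syn = 0.7827

0.7827 years


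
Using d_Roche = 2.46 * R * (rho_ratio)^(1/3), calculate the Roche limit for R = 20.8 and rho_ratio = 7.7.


d_Roche = 2.46 * 20.8 * 7.7^(1/3) = 101.0405

101.0405


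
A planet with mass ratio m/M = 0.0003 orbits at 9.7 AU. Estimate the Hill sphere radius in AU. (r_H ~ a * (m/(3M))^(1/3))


r_H = a * (m/3M)^(1/3) = 9.7 * (0.0003/3)^(1/3) = 0.4502

0.4502 AU


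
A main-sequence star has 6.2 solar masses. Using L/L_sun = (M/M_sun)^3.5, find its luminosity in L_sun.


L/L_sun = (M/M_sun)^3.5 = 6.2^3.5 = 593.4319

593.4319 L_sun


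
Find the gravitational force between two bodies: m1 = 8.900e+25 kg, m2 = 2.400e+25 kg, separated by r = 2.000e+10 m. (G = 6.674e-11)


F = G*m1*m2/r^2 = 6.674e-11 * 8.900e+25 * 2.400e+25 / (2.000e+10)^2 = 6.674e-11 * 2.136e+51 / 4.000e+20 = 3.564e+20

3.564e+20 N


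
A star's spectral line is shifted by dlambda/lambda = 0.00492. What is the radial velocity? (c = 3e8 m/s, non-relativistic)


v = (dlambda/lambda) * c = 0.00492 * 3e8 = 1.476e+06

1.476e+06 m/s


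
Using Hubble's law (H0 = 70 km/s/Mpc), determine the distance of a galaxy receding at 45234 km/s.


d = v / H0 = 45234 / 70 = 646.2

646.2 Mpc


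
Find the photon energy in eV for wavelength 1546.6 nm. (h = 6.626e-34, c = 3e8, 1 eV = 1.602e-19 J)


E = hc/lambda = 6.626e-34 * 3e8 / 1.547e-06 = 1.285e-19 J = 0.8023 eV

0.8023 eV


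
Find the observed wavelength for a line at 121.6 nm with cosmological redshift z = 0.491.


lam_obs = lam_emit * (1 + z) = 121.6 * (1 + 0.491) = 181.3056

181.3056 nm


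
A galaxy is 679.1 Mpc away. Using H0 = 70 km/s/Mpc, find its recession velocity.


v = H0 * d = 70 * 679.1 = 47537.0

47537.0 km/s


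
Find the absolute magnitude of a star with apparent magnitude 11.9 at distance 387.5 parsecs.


M = m - 5*log10(d) + 5 = 11.9 - 5*log10(387.5) + 5 = 3.9586

3.9586


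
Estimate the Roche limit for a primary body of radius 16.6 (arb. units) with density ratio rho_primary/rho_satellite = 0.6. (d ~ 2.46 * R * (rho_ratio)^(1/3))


d_Roche = 2.46 * 16.6 * 0.6^(1/3) = 34.4424

34.4424


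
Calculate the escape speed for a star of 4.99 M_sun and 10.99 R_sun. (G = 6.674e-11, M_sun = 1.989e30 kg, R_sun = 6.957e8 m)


M = 4.99 * 1.989e30 kg = 9.92511e+30 kg; R = 10.99 * 6.957e8 m = 7.645743e+09 m. v_esc = sqrt(2GM/R) = sqrt(2 * 6.674e-11 * 9.92511e+30 / 7.645743e+09) = 416261.1843

416261.1843 m/s


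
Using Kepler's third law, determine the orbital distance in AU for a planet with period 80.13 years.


a = P^(2/3) = 80.13^(2/3) = 18.5865

18.5865 AU


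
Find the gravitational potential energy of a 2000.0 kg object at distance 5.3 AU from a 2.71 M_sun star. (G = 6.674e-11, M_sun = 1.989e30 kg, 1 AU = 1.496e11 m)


M = 2.71 * 1.989e30 kg = 5.39019e+30 kg; r = 5.3 AU * 1.496e11 m/AU = 7.9288e+11 m. U = -GM*m/r = -(6.674e-11 * 5.39019e+30 * 2000.0) / 7.9288e+11 = -9.074e+11

-9.074e+11 J


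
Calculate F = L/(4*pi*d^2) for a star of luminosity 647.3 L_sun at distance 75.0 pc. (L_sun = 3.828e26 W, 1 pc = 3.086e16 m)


F = L / (4*pi*d^2) = 2.478e+29 / (4*pi*(2.314e+18)^2) = 3.681e-09

3.681e-09 W/m^2


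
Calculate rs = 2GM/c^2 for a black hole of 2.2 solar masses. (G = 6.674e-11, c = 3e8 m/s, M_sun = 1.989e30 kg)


M = 2.2 * 1.989e30 kg = 4.3758e+30 kg. rs = 2GM/c^2 = 2 * 6.674e-11 * 4.3758e+30 / (3e8)^2 = 6489.7976

6489.7976 m


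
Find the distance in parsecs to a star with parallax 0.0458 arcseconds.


d = 1/p = 1/0.0458 = 21.8341

21.8341 pc


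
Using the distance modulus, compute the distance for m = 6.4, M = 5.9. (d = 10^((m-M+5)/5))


d = 10^((m - M + 5)/5) = 10^((6.4 - 5.9 + 5)/5) = 12.5893

12.5893 pc


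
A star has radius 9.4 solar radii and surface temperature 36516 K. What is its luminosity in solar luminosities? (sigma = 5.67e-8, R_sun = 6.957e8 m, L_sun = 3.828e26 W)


R = 9.4 * 6.957e8 m = 6.53958e+09 m. L = 4*pi*R^2*sigma*T^4 = 4*pi*(6.53958e+09)^2 * 5.67e-8 * 36516^4 = 5.417830708e+31 W. L/L_sun = 5.417830708e+31 / 3.828e26 = 141531.6277

141531.6277 L_sun


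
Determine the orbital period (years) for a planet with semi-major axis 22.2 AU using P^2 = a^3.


P = a^(3/2) = 22.2^1.5 = 104.5995

104.5995 years


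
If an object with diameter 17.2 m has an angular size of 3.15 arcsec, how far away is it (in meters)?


D = size / theta_rad, theta_rad = 3.15 * pi/(180*3600) = 1.527e-05, D = 1.126e+06

1.126e+06 m


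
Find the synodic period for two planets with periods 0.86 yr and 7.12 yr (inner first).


1/P_syn = |1/P1 - 1/P2| = |1/0.86 - 1/7.12| => P_syn = 0.9781

0.9781 years


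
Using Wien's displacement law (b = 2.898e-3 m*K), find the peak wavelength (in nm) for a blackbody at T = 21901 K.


lam_max = b / T = 2.898e-3 / 21901 = 1.323e-07 m = 132.3227 nm

132.3227 nm


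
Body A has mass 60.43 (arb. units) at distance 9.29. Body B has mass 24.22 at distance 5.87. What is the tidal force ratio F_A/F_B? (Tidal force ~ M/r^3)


Ratio = (M1/r1^3) / (M2/r2^3) = (60.43/9.29^3) / (24.22/5.87^3) = 0.6294

0.6294


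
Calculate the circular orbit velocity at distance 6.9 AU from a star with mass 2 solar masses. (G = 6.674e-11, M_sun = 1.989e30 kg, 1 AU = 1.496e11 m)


v = sqrt(GM/r) = sqrt(6.674e-11 * 3.978e+30 / 1.032e+12) = 16037.4438

16037.4438 m/s


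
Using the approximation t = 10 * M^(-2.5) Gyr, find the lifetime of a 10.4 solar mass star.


t = 10 * M^(-2.5) = 10 * 10.4^(-2.5) = 0.0287

0.0287 Gyr


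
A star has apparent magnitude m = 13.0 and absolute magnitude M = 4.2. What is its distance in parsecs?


d = 10^((m - M + 5)/5) = 10^((13.0 - 4.2 + 5)/5) = 575.4399

575.4399 pc


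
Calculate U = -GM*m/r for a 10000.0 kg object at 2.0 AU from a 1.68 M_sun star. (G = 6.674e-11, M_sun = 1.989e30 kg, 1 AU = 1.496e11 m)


M = 1.68 * 1.989e30 kg = 3.34152e+30 kg; r = 2.0 AU * 1.496e11 m/AU = 2.992e+11 m. U = -GM*m/r = -(6.674e-11 * 3.34152e+30 * 10000.0) / 2.992e+11 = -7.454e+12

-7.454e+12 J


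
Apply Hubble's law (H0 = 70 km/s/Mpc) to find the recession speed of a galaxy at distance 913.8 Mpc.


v = H0 * d = 70 * 913.8 = 63966.0

63966.0 km/s


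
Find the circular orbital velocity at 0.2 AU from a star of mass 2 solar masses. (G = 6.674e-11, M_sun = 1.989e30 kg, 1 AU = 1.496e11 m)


v = sqrt(GM/r) = sqrt(6.674e-11 * 3.978e+30 / 2.992e+10) = 94198.6537

94198.6537 m/s


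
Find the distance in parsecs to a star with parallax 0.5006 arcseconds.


d = 1/p = 1/0.5006 = 1.9976

1.9976 pc


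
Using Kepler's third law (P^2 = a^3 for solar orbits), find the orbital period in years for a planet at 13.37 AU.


P = a^(3/2) = 13.37^1.5 = 48.8874

48.8874 years


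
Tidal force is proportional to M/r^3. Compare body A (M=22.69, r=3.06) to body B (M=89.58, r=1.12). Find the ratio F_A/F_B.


Ratio = (M1/r1^3) / (M2/r2^3) = (22.69/3.06^3) / (89.58/1.12^3) = 0.0124

0.0124


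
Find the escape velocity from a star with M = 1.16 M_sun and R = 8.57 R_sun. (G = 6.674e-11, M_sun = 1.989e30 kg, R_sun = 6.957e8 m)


M = 1.16 * 1.989e30 kg = 2.30724e+30 kg; R = 8.57 * 6.957e8 m = 5.962149e+09 m. v_esc = sqrt(2GM/R) = sqrt(2 * 6.674e-11 * 2.30724e+30 / 5.962149e+09) = 227275.7358

227275.7358 m/s


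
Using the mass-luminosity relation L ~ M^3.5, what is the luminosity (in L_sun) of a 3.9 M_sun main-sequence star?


L/L_sun = (M/M_sun)^3.5 = 3.9^3.5 = 117.1456

117.1456 L_sun


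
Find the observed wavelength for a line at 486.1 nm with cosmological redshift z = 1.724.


lam_obs = lam_emit * (1 + z) = 486.1 * (1 + 1.724) = 1324.1364

1324.1364 nm


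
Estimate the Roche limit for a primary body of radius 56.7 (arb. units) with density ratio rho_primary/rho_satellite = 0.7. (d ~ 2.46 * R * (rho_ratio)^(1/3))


d_Roche = 2.46 * 56.7 * 0.7^(1/3) = 123.8466

123.8466


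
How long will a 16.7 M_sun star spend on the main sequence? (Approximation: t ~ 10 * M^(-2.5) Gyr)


t = 10 * M^(-2.5) = 10 * 16.7^(-2.5) = 0.0088

0.0088 Gyr


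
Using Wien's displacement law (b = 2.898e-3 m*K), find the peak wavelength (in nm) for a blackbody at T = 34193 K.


lam_max = b / T = 2.898e-3 / 34193 = 8.475e-08 m = 84.7542 nm

84.7542 nm


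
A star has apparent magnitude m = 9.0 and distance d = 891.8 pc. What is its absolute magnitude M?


M = m - 5*log10(d) + 5 = 9.0 - 5*log10(891.8) + 5 = -0.7513

-0.7513


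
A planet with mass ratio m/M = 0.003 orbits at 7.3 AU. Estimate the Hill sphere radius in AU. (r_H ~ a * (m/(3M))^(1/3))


r_H = a * (m/3M)^(1/3) = 7.3 * (0.003/3)^(1/3) = 0.73

0.73 AU


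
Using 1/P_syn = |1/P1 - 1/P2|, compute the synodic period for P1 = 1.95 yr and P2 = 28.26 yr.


1/P_syn = |1/P1 - 1/P2| = |1/1.95 - 1/28.26| => P_syn = 2.0945

2.0945 years


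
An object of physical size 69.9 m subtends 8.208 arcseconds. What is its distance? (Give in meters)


D = size / theta_rad, theta_rad = 8.208 * pi/(180*3600) = 3.979e-05, D = 1.757e+06

1.757e+06 m


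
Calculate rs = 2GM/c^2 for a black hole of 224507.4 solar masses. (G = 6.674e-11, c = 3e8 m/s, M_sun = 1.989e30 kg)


M = 224507.4 * 1.989e30 kg = 4.465452186e+35 kg. rs = 2GM/c^2 = 2 * 6.674e-11 * 4.465452186e+35 / (3e8)^2 = 6.623e+08

6.623e+08 m


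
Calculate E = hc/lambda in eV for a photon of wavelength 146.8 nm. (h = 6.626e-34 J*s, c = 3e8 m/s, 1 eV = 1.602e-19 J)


E = hc/lambda = 6.626e-34 * 3e8 / 1.468e-07 = 1.354e-18 J = 8.4525 eV

8.4525 eV


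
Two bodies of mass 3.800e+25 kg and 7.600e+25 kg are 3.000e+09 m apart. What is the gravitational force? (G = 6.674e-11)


F = G*m1*m2/r^2 = 6.674e-11 * 3.800e+25 * 7.600e+25 / (3.000e+09)^2 = 6.674e-11 * 2.888e+51 / 9.000e+18 = 2.142e+22

2.142e+22 N


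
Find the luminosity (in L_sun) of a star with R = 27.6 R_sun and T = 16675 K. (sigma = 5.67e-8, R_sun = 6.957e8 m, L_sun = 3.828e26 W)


R = 27.6 * 6.957e8 m = 1.920132e+10 m. L = 4*pi*R^2*sigma*T^4 = 4*pi*(1.920132e+10)^2 * 5.67e-8 * 16675^4 = 2.031039941e+31 W. L/L_sun = 2.031039941e+31 / 3.828e26 = 53057.4697

53057.4697 L_sun


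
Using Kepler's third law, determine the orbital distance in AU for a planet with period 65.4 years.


a = P^(2/3) = 65.4^(2/3) = 16.2325

16.2325 AU


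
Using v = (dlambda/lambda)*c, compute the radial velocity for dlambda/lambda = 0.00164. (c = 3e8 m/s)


v = (dlambda/lambda) * c = 0.00164 * 3e8 = 492000.0

492000.0 m/s


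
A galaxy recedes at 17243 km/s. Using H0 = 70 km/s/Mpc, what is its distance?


d = v / H0 = 17243 / 70 = 246.3286

246.3286 Mpc


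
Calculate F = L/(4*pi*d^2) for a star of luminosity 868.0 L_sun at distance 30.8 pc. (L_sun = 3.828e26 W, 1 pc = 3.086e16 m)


F = L / (4*pi*d^2) = 3.323e+29 / (4*pi*(9.505e+17)^2) = 2.927e-08

2.927e-08 W/m^2


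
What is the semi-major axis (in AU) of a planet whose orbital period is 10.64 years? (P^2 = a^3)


a = P^(2/3) = 10.64^(2/3) = 4.8376

4.8376 AU


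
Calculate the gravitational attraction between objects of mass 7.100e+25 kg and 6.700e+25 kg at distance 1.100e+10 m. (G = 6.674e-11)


F = G*m1*m2/r^2 = 6.674e-11 * 7.100e+25 * 6.700e+25 / (1.100e+10)^2 = 6.674e-11 * 4.757e+51 / 1.210e+20 = 2.624e+21

2.624e+21 N


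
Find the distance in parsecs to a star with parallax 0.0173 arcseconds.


d = 1/p = 1/0.0173 = 57.8035

57.8035 pc


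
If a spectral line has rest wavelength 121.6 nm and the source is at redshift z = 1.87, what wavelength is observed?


lam_obs = lam_emit * (1 + z) = 121.6 * (1 + 1.87) = 348.992

348.992 nm


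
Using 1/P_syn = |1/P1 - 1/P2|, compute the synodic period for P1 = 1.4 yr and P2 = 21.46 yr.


1/P_syn = |1/P1 - 1/P2| = |1/1.4 - 1/21.46| => P_syn = 1.4977

1.4977 years


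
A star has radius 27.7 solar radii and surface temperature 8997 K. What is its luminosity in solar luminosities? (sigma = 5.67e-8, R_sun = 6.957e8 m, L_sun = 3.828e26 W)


R = 27.7 * 6.957e8 m = 1.927089e+10 m. L = 4*pi*R^2*sigma*T^4 = 4*pi*(1.927089e+10)^2 * 5.67e-8 * 8997^4 = 1.733753495e+30 W. L/L_sun = 1.733753495e+30 / 3.828e26 = 4529.1366

4529.1366 L_sun


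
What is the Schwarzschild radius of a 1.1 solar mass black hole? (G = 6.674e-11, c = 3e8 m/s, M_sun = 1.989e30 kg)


M = 1.1 * 1.989e30 kg = 2.1879e+30 kg. rs = 2GM/c^2 = 2 * 6.674e-11 * 2.1879e+30 / (3e8)^2 = 3244.8988

3244.8988 m


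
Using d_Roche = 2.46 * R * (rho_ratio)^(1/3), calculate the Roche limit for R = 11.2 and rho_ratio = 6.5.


d_Roche = 2.46 * 11.2 * 6.5^(1/3) = 51.4191

51.4191


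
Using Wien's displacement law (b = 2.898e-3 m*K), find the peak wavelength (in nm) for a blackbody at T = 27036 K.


lam_max = b / T = 2.898e-3 / 27036 = 1.072e-07 m = 107.1904 nm

107.1904 nm


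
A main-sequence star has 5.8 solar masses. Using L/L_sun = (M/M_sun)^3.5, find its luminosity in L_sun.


L/L_sun = (M/M_sun)^3.5 = 5.8^3.5 = 469.8919

469.8919 L_sun


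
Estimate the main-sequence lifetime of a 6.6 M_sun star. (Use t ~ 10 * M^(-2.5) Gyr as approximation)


t = 10 * M^(-2.5) = 10 * 6.6^(-2.5) = 0.0894

0.0894 Gyr


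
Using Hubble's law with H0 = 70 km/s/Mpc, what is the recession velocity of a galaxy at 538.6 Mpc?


v = H0 * d = 70 * 538.6 = 37702.0

37702.0 km/s


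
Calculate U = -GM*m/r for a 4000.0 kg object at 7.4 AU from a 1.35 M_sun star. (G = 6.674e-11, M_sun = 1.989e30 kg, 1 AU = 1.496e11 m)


M = 1.35 * 1.989e30 kg = 2.68515e+30 kg; r = 7.4 AU * 1.496e11 m/AU = 1.10704e+12 m. U = -GM*m/r = -(6.674e-11 * 2.68515e+30 * 4000.0) / 1.10704e+12 = -6.475e+11

-6.475e+11 J


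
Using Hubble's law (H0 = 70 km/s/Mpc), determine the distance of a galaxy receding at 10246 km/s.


d = v / H0 = 10246 / 70 = 146.3714

146.3714 Mpc


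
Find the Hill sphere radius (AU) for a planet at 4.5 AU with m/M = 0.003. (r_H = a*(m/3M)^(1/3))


r_H = a * (m/3M)^(1/3) = 4.5 * (0.003/3)^(1/3) = 0.45

0.45 AU


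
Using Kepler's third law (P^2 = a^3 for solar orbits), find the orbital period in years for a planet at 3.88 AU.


P = a^(3/2) = 3.88^1.5 = 7.6427

7.6427 years


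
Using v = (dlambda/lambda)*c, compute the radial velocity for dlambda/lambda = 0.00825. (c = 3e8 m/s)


v = (dlambda/lambda) * c = 0.00825 * 3e8 = 2.475e+06

2.475e+06 m/s


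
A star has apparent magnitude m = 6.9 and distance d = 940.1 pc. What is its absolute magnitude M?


M = m - 5*log10(d) + 5 = 6.9 - 5*log10(940.1) + 5 = -2.9659

-2.9659


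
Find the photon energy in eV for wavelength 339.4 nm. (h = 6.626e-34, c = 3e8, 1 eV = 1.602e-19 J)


E = hc/lambda = 6.626e-34 * 3e8 / 3.394e-07 = 5.857e-19 J = 3.6559 eV

3.6559 eV


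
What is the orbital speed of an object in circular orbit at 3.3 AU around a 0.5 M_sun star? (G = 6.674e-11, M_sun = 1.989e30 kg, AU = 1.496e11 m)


v = sqrt(GM/r) = sqrt(6.674e-11 * 9.945e+29 / 4.937e+11) = 11595.0527

11595.0527 m/s


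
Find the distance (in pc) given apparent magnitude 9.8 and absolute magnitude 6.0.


d = 10^((m - M + 5)/5) = 10^((9.8 - 6.0 + 5)/5) = 57.544

57.544 pc


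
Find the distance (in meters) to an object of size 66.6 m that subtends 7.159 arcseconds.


D = size / theta_rad, theta_rad = 7.159 * pi/(180*3600) = 3.471e-05, D = 1.919e+06

1.919e+06 m


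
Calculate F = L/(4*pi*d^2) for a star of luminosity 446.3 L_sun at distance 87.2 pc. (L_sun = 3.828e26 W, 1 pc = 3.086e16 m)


F = L / (4*pi*d^2) = 1.708e+29 / (4*pi*(2.691e+18)^2) = 1.877e-09

1.877e-09 W/m^2


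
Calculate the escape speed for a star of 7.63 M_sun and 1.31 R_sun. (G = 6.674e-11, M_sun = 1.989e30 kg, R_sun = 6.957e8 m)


M = 7.63 * 1.989e30 kg = 1.517607e+31 kg; R = 1.31 * 6.957e8 m = 9.11367e+08 m. v_esc = sqrt(2GM/R) = sqrt(2 * 6.674e-11 * 1.517607e+31 / 9.11367e+08) = 1.491e+06

1.491e+06 m/s


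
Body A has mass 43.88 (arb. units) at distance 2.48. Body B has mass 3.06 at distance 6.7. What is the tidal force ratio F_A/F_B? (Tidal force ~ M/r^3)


Ratio = (M1/r1^3) / (M2/r2^3) = (43.88/2.48^3) / (3.06/6.7^3) = 282.7578

282.7578


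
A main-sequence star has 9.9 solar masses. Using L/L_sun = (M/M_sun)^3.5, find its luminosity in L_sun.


L/L_sun = (M/M_sun)^3.5 = 9.9^3.5 = 3052.9745

3052.9745 L_sun


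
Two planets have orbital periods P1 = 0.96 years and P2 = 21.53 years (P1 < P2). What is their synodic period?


1/P_syn = |1/P1 - 1/P2| = |1/0.96 - 1/21.53| => P_syn = 1.0048

1.0048 years


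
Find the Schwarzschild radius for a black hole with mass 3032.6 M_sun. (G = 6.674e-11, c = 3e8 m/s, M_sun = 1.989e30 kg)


M = 3032.6 * 1.989e30 kg = 6.0318414e+33 kg. rs = 2GM/c^2 = 2 * 6.674e-11 * 6.0318414e+33 / (3e8)^2 = 8.946e+06

8.946e+06 m


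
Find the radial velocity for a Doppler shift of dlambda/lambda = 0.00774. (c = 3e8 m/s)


v = (dlambda/lambda) * c = 0.00774 * 3e8 = 2.322e+06

2.322e+06 m/s


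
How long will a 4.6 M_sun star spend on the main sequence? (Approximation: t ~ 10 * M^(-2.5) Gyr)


t = 10 * M^(-2.5) = 10 * 4.6^(-2.5) = 0.2203

0.2203 Gyr


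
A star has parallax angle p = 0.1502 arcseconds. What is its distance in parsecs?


d = 1/p = 1/0.1502 = 6.6578

6.6578 pc


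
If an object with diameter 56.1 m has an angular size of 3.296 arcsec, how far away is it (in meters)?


D = size / theta_rad, theta_rad = 3.296 * pi/(180*3600) = 1.598e-05, D = 3.511e+06

3.511e+06 m


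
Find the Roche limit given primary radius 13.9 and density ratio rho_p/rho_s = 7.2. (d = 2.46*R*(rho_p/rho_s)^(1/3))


d_Roche = 2.46 * 13.9 * 7.2^(1/3) = 66.0279

66.0279


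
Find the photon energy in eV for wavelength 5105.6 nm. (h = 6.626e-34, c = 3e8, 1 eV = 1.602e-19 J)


E = hc/lambda = 6.626e-34 * 3e8 / 5.106e-06 = 3.893e-20 J = 0.243 eV

0.243 eV


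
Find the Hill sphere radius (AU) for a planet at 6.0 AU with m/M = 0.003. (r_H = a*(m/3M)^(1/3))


r_H = a * (m/3M)^(1/3) = 6.0 * (0.003/3)^(1/3) = 0.6

0.6 AU


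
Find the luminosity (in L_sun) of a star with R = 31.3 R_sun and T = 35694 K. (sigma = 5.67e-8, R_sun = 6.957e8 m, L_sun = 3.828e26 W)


R = 31.3 * 6.957e8 m = 2.177541e+10 m. L = 4*pi*R^2*sigma*T^4 = 4*pi*(2.177541e+10)^2 * 5.67e-8 * 35694^4 = 5.4841141e+32 W. L/L_sun = 5.4841141e+32 / 3.828e26 = 1.433e+06

1.433e+06 L_sun


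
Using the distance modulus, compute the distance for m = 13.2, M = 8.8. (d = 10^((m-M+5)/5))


d = 10^((m - M + 5)/5) = 10^((13.2 - 8.8 + 5)/5) = 75.8578

75.8578 pc


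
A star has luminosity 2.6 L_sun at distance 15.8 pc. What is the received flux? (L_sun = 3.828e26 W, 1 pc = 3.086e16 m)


F = L / (4*pi*d^2) = 9.953e+26 / (4*pi*(4.876e+17)^2) = 3.331e-10

3.331e-10 W/m^2


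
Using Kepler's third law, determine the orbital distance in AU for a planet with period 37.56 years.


a = P^(2/3) = 37.56^(2/3) = 11.2155

11.2155 AU


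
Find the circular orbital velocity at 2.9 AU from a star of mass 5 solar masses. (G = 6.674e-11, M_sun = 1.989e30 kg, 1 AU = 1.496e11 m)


v = sqrt(GM/r) = sqrt(6.674e-11 * 9.945e+30 / 4.338e+11) = 39113.862

39113.862 m/s


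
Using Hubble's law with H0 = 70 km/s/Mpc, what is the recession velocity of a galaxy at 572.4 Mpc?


v = H0 * d = 70 * 572.4 = 40068.0

40068.0 km/s


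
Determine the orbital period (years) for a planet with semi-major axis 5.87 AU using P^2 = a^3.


P = a^(3/2) = 5.87^1.5 = 14.2219

14.2219 years


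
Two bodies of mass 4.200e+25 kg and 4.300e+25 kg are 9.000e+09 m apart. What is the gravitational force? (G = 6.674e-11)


F = G*m1*m2/r^2 = 6.674e-11 * 4.200e+25 * 4.300e+25 / (9.000e+09)^2 = 6.674e-11 * 1.806e+51 / 8.100e+19 = 1.488e+21

1.488e+21 N


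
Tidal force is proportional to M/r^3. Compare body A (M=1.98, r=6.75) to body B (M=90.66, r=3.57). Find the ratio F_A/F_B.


Ratio = (M1/r1^3) / (M2/r2^3) = (1.98/6.75^3) / (90.66/3.57^3) = 0.0032

0.0032


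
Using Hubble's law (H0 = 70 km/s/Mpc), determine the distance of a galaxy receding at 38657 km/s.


d = v / H0 = 38657 / 70 = 552.2429

552.2429 Mpc


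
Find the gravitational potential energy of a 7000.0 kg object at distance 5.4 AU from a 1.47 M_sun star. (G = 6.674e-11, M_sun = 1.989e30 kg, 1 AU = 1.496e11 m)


M = 1.47 * 1.989e30 kg = 2.92383e+30 kg; r = 5.4 AU * 1.496e11 m/AU = 8.0784e+11 m. U = -GM*m/r = -(6.674e-11 * 2.92383e+30 * 7000.0) / 8.0784e+11 = -1.691e+12

-1.691e+12 J


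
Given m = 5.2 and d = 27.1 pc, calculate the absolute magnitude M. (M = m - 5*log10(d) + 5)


M = m - 5*log10(d) + 5 = 5.2 - 5*log10(27.1) + 5 = 3.0352

3.0352


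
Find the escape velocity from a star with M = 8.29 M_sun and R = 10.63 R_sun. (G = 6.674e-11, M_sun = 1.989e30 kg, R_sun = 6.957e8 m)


M = 8.29 * 1.989e30 kg = 1.648881e+31 kg; R = 10.63 * 6.957e8 m = 7.395291e+09 m. v_esc = sqrt(2GM/R) = sqrt(2 * 6.674e-11 * 1.648881e+31 / 7.395291e+09) = 545538.1441

545538.1441 m/s


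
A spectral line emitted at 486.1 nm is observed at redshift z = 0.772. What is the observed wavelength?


lam_obs = lam_emit * (1 + z) = 486.1 * (1 + 0.772) = 861.3692

861.3692 nm


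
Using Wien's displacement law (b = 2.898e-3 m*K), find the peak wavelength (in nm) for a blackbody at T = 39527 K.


lam_max = b / T = 2.898e-3 / 39527 = 7.332e-08 m = 73.317 nm

73.317 nm


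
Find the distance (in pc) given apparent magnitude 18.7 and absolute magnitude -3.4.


d = 10^((m - M + 5)/5) = 10^((18.7 - -3.4 + 5)/5) = 263026.7992

263026.7992 pc


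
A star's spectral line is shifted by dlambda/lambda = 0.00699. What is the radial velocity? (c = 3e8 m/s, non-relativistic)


v = (dlambda/lambda) * c = 0.00699 * 3e8 = 2.097e+06

2.097e+06 m/s


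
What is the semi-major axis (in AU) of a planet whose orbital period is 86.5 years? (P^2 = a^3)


a = P^(2/3) = 86.5^(2/3) = 19.5589

19.5589 AU


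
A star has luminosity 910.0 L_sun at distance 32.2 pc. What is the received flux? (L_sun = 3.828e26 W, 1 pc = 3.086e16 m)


F = L / (4*pi*d^2) = 3.483e+29 / (4*pi*(9.937e+17)^2) = 2.807e-08

2.807e-08 W/m^2


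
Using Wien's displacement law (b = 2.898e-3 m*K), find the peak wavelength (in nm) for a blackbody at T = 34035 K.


lam_max = b / T = 2.898e-3 / 34035 = 8.515e-08 m = 85.1476 nm

85.1476 nm


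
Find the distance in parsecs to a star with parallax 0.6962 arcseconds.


d = 1/p = 1/0.6962 = 1.4364

1.4364 pc


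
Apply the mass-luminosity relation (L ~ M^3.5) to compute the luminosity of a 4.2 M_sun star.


L/L_sun = (M/M_sun)^3.5 = 4.2^3.5 = 151.8352

151.8352 L_sun


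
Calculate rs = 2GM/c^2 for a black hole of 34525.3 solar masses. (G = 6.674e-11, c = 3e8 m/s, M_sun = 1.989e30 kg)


M = 34525.3 * 1.989e30 kg = 6.86708217e+34 kg. rs = 2GM/c^2 = 2 * 6.674e-11 * 6.86708217e+34 / (3e8)^2 = 1.018e+08

1.018e+08 m


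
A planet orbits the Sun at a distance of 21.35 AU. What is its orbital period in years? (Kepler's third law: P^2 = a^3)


P = a^(3/2) = 21.35^1.5 = 98.6499

98.6499 years


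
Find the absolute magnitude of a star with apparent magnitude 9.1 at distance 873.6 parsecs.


M = m - 5*log10(d) + 5 = 9.1 - 5*log10(873.6) + 5 = -0.6066

-0.6066


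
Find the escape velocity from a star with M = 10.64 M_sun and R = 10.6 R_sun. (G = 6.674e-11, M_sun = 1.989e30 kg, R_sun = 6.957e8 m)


M = 10.64 * 1.989e30 kg = 2.116296e+31 kg; R = 10.6 * 6.957e8 m = 7.37442e+09 m. v_esc = sqrt(2GM/R) = sqrt(2 * 6.674e-11 * 2.116296e+31 / 7.37442e+09) = 618916.9408

618916.9408 m/s


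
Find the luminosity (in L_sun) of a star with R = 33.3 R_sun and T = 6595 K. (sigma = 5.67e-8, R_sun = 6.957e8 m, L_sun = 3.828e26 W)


R = 33.3 * 6.957e8 m = 2.316681e+10 m. L = 4*pi*R^2*sigma*T^4 = 4*pi*(2.316681e+10)^2 * 5.67e-8 * 6595^4 = 7.23410147e+29 W. L/L_sun = 7.23410147e+29 / 3.828e26 = 1889.7862

1889.7862 L_sun


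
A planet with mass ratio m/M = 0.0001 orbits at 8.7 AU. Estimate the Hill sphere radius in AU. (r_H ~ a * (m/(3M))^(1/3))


r_H = a * (m/3M)^(1/3) = 8.7 * (0.0001/3)^(1/3) = 0.28

0.28 AU


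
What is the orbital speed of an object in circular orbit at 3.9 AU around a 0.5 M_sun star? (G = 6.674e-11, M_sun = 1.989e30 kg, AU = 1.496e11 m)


v = sqrt(GM/r) = sqrt(6.674e-11 * 9.945e+29 / 5.834e+11) = 10665.8972

10665.8972 m/s


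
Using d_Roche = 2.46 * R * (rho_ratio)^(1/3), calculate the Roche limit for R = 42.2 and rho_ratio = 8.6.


d_Roche = 2.46 * 42.2 * 8.6^(1/3) = 212.69

212.69


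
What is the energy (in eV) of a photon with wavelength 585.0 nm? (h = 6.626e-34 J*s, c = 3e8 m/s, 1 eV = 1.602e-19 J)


E = hc/lambda = 6.626e-34 * 3e8 / 5.850e-07 = 3.398e-19 J = 2.1211 eV

2.1211 eV


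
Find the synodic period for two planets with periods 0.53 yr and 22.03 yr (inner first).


1/P_syn = |1/P1 - 1/P2| = |1/0.53 - 1/22.03| => P_syn = 0.5431

0.5431 years


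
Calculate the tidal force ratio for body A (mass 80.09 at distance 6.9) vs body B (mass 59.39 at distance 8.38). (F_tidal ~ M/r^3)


Ratio = (M1/r1^3) / (M2/r2^3) = (80.09/6.9^3) / (59.39/8.38^3) = 2.4157

2.4157


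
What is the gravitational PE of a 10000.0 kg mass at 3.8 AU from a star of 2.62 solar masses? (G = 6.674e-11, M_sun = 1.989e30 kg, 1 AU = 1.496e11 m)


M = 2.62 * 1.989e30 kg = 5.21118e+30 kg; r = 3.8 AU * 1.496e11 m/AU = 5.6848e+11 m. U = -GM*m/r = -(6.674e-11 * 5.21118e+30 * 10000.0) / 5.6848e+11 = -6.118e+12

-6.118e+12 J


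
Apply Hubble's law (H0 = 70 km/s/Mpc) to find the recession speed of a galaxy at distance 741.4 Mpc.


v = H0 * d = 70 * 741.4 = 51898.0

51898.0 km/s


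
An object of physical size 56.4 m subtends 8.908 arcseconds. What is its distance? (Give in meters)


D = size / theta_rad, theta_rad = 8.908 * pi/(180*3600) = 4.319e-05, D = 1.306e+06

1.306e+06 m


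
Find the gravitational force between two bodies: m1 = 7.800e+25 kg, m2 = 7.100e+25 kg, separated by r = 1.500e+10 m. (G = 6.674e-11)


F = G*m1*m2/r^2 = 6.674e-11 * 7.800e+25 * 7.100e+25 / (1.500e+10)^2 = 6.674e-11 * 5.538e+51 / 2.250e+20 = 1.643e+21

1.643e+21 N


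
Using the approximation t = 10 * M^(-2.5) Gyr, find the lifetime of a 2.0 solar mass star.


t = 10 * M^(-2.5) = 10 * 2.0^(-2.5) = 1.7678

1.7678 Gyr


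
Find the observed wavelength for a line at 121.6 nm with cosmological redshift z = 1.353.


lam_obs = lam_emit * (1 + z) = 121.6 * (1 + 1.353) = 286.1248

286.1248 nm


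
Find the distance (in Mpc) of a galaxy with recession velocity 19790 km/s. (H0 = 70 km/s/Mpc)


d = v / H0 = 19790 / 70 = 282.7143

282.7143 Mpc


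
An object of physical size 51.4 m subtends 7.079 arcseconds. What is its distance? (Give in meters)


D = size / theta_rad, theta_rad = 7.079 * pi/(180*3600) = 3.432e-05, D = 1.498e+06

1.498e+06 m


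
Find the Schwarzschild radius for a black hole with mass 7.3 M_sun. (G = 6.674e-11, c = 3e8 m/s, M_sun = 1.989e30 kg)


M = 7.3 * 1.989e30 kg = 1.45197e+31 kg. rs = 2GM/c^2 = 2 * 6.674e-11 * 1.45197e+31 / (3e8)^2 = 21534.3284

21534.3284 m


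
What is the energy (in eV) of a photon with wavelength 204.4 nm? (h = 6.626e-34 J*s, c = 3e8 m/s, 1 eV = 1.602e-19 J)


E = hc/lambda = 6.626e-34 * 3e8 / 2.044e-07 = 9.725e-19 J = 6.0706 eV

6.0706 eV


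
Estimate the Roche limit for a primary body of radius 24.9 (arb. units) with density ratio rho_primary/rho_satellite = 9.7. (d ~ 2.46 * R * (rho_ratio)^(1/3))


d_Roche = 2.46 * 24.9 * 9.7^(1/3) = 130.6346

130.6346


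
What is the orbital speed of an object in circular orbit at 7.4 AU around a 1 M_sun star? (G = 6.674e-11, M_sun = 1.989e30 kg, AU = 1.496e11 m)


v = sqrt(GM/r) = sqrt(6.674e-11 * 1.989e+30 / 1.107e+12) = 10950.3711

10950.3711 m/s


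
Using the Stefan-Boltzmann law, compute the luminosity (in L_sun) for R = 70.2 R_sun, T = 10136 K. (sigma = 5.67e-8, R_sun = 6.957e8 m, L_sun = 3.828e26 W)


R = 70.2 * 6.957e8 m = 4.883814e+10 m. L = 4*pi*R^2*sigma*T^4 = 4*pi*(4.883814e+10)^2 * 5.67e-8 * 10136^4 = 1.793814629e+31 W. L/L_sun = 1.793814629e+31 / 3.828e26 = 46860.3613

46860.3613 L_sun


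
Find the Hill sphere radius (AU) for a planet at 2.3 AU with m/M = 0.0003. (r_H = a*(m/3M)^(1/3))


r_H = a * (m/3M)^(1/3) = 2.3 * (0.0003/3)^(1/3) = 0.1068

0.1068 AU


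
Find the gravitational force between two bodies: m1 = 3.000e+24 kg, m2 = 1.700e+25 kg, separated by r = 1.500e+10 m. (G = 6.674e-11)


F = G*m1*m2/r^2 = 6.674e-11 * 3.000e+24 * 1.700e+25 / (1.500e+10)^2 = 6.674e-11 * 5.100e+49 / 2.250e+20 = 1.513e+19

1.513e+19 N


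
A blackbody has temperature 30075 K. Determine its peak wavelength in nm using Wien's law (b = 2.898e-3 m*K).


lam_max = b / T = 2.898e-3 / 30075 = 9.636e-08 m = 96.3591 nm

96.3591 nm


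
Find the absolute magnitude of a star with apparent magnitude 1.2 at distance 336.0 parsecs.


M = m - 5*log10(d) + 5 = 1.2 - 5*log10(336.0) + 5 = -6.4317

-6.4317


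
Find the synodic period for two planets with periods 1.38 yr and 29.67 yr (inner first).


1/P_syn = |1/P1 - 1/P2| = |1/1.38 - 1/29.67| => P_syn = 1.4473

1.4473 years


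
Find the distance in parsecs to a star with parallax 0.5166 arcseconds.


d = 1/p = 1/0.5166 = 1.9357

1.9357 pc


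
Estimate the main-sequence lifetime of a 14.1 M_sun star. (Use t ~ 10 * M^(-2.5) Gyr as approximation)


t = 10 * M^(-2.5) = 10 * 14.1^(-2.5) = 0.0134

0.0134 Gyr


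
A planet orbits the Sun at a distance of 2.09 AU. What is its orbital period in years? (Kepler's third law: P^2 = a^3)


P = a^(3/2) = 2.09^1.5 = 3.0215

3.0215 years


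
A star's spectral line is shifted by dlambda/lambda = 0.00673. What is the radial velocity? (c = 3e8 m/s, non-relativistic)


v = (dlambda/lambda) * c = 0.00673 * 3e8 = 2.019e+06

2.019e+06 m/s


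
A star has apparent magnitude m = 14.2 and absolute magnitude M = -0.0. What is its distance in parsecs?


d = 10^((m - M + 5)/5) = 10^((14.2 - -0.0 + 5)/5) = 6918.3097

6918.3097 pc


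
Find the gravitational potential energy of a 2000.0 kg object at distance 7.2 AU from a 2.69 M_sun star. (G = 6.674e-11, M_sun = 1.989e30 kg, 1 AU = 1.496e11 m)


M = 2.69 * 1.989e30 kg = 5.35041e+30 kg; r = 7.2 AU * 1.496e11 m/AU = 1.07712e+12 m. U = -GM*m/r = -(6.674e-11 * 5.35041e+30 * 2000.0) / 1.07712e+12 = -6.630e+11

-6.630e+11 J


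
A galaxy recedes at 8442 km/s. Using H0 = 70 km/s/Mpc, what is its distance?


d = v / H0 = 8442 / 70 = 120.6

120.6 Mpc


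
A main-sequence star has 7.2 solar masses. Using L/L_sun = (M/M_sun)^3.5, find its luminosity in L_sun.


L/L_sun = (M/M_sun)^3.5 = 7.2^3.5 = 1001.5295

1001.5295 L_sun


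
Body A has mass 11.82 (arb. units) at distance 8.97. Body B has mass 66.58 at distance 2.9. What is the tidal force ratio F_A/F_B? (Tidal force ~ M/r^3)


Ratio = (M1/r1^3) / (M2/r2^3) = (11.82/8.97^3) / (66.58/2.9^3) = 0.006

0.006


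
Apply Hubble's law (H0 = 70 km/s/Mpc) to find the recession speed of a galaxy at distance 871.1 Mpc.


v = H0 * d = 70 * 871.1 = 60977.0

60977.0 km/s


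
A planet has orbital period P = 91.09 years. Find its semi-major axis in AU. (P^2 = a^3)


a = P^(2/3) = 91.09^(2/3) = 20.2448

20.2448 AU


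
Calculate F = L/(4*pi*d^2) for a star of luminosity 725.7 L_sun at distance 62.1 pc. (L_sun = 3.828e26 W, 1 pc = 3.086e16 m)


F = L / (4*pi*d^2) = 2.778e+29 / (4*pi*(1.916e+18)^2) = 6.019e-09

6.019e-09 W/m^2


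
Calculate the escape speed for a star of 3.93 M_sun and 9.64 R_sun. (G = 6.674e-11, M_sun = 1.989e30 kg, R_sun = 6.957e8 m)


M = 3.93 * 1.989e30 kg = 7.81677e+30 kg; R = 9.64 * 6.957e8 m = 6.706548e+09 m. v_esc = sqrt(2GM/R) = sqrt(2 * 6.674e-11 * 7.81677e+30 / 6.706548e+09) = 394432.0957

394432.0957 m/s


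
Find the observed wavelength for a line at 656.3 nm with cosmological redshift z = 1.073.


lam_obs = lam_emit * (1 + z) = 656.3 * (1 + 1.073) = 1360.5099

1360.5099 nm


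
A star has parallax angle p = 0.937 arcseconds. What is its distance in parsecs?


d = 1/p = 1/0.937 = 1.0672

1.0672 pc


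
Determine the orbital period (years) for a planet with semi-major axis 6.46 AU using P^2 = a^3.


P = a^(3/2) = 6.46^1.5 = 16.4191

16.4191 years


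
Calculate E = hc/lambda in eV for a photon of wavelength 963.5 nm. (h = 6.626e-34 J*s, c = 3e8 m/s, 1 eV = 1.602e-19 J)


E = hc/lambda = 6.626e-34 * 3e8 / 9.635e-07 = 2.063e-19 J = 1.2878 eV

1.2878 eV


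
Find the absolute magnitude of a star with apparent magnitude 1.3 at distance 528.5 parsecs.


M = m - 5*log10(d) + 5 = 1.3 - 5*log10(528.5) + 5 = -7.3152

-7.3152


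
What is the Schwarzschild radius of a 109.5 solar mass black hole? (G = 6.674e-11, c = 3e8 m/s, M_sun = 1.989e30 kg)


M = 109.5 * 1.989e30 kg = 2.177955e+32 kg. rs = 2GM/c^2 = 2 * 6.674e-11 * 2.177955e+32 / (3e8)^2 = 323014.926

323014.926 m


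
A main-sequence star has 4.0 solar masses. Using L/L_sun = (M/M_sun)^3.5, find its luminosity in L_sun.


L/L_sun = (M/M_sun)^3.5 = 4.0^3.5 = 128.0

128.0 L_sun


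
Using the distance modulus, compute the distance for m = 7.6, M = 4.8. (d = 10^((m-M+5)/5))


d = 10^((m - M + 5)/5) = 10^((7.6 - 4.8 + 5)/5) = 36.3078

36.3078 pc


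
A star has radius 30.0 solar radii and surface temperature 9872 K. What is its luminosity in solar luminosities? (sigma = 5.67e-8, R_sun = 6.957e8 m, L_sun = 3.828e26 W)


R = 30.0 * 6.957e8 m = 2.0871e+10 m. L = 4*pi*R^2*sigma*T^4 = 4*pi*(2.0871e+10)^2 * 5.67e-8 * 9872^4 = 2.947813652e+30 W. L/L_sun = 2.947813652e+30 / 3.828e26 = 7700.6626

7700.6626 L_sun


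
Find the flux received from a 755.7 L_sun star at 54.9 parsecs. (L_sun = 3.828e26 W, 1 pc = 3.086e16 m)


F = L / (4*pi*d^2) = 2.893e+29 / (4*pi*(1.694e+18)^2) = 8.020e-09

8.020e-09 W/m^2


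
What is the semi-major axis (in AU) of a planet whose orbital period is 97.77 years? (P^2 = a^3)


a = P^(2/3) = 97.77^(2/3) = 21.2229

21.2229 AU


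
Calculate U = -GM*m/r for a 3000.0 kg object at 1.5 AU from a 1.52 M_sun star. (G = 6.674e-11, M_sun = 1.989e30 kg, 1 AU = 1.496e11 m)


M = 1.52 * 1.989e30 kg = 3.02328e+30 kg; r = 1.5 AU * 1.496e11 m/AU = 2.244e+11 m. U = -GM*m/r = -(6.674e-11 * 3.02328e+30 * 3000.0) / 2.244e+11 = -2.698e+12

-2.698e+12 J


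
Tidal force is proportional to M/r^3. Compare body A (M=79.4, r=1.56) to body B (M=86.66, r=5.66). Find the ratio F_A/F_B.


Ratio = (M1/r1^3) / (M2/r2^3) = (79.4/1.56^3) / (86.66/5.66^3) = 43.76

43.76
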